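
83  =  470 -387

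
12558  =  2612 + 9946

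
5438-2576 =2862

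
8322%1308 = 474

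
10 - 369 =-359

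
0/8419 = 0 = 0.00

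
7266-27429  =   - 20163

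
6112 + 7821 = 13933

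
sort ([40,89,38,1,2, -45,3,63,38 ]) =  [-45, 1, 2,3,38, 38,  40, 63,89 ]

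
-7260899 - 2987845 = -10248744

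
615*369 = 226935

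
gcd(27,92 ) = 1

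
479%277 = 202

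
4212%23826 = 4212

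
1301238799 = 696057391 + 605181408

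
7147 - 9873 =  -2726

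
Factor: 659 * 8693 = 659^1 * 8693^1 =5728687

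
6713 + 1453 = 8166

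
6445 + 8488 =14933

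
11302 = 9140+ 2162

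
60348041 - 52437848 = 7910193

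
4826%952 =66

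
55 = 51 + 4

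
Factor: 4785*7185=34380225=3^2*5^2*11^1*29^1*479^1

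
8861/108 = 8861/108 = 82.05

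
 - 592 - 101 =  - 693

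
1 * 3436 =3436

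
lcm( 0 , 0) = 0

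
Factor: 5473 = 13^1*421^1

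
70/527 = 70/527 = 0.13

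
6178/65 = 95 + 3/65 = 95.05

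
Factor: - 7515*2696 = - 20260440  =  - 2^3*3^2*5^1 *167^1*337^1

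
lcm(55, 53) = 2915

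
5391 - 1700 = 3691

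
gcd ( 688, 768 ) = 16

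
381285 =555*687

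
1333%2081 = 1333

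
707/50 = 14 +7/50 = 14.14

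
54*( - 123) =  -6642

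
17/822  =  17/822 =0.02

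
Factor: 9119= 11^1 * 829^1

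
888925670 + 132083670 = 1021009340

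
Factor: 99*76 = 2^2 *3^2*11^1 *19^1 = 7524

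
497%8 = 1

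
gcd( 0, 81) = 81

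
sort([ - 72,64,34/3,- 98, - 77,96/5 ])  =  [-98, - 77 , - 72, 34/3,96/5,64 ]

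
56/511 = 8/73 =0.11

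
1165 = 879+286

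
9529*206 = 1962974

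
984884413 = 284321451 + 700562962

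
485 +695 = 1180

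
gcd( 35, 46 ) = 1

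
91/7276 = 91/7276 =0.01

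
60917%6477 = 2624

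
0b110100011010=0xd1a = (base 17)BA5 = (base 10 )3354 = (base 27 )4g6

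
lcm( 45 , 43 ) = 1935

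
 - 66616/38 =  - 33308/19 = -  1753.05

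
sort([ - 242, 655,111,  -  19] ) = [ - 242, - 19, 111,655]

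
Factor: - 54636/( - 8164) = 87/13 = 3^1*13^( - 1)* 29^1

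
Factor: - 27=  - 3^3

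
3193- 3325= - 132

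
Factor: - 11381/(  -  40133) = 19^1*67^(-1 ) = 19/67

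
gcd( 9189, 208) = 1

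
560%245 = 70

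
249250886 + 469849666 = 719100552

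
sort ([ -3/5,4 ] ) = [ - 3/5, 4]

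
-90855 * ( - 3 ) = 272565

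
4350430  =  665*6542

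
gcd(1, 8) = 1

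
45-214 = - 169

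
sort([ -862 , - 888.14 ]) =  [ - 888.14 , - 862] 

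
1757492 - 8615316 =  - 6857824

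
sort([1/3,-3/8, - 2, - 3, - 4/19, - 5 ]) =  [ - 5, - 3, - 2,-3/8,  -  4/19, 1/3 ]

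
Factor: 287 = 7^1* 41^1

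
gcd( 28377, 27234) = 9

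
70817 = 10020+60797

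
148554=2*74277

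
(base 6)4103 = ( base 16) 387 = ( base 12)633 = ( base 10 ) 903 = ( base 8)1607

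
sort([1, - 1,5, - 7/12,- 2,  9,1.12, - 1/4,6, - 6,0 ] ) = [ - 6, - 2, - 1, - 7/12,-1/4,  0,1,1.12,5,6,  9]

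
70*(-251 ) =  - 17570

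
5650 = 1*5650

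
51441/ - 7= - 7349+2/7 =- 7348.71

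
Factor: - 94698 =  - 2^1 * 3^2 * 5261^1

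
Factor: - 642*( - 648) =416016 = 2^4*3^5*107^1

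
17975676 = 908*19797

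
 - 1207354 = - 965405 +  - 241949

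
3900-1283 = 2617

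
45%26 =19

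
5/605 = 1/121 = 0.01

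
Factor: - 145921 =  - 337^1*433^1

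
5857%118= 75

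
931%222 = 43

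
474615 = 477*995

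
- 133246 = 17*(-7838)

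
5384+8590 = 13974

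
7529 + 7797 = 15326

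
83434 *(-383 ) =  - 31955222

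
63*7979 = 502677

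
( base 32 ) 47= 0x87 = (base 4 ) 2013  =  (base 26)55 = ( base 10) 135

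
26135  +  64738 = 90873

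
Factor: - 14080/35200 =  - 2^1*5^(-1) = - 2/5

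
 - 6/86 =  - 3/43 = - 0.07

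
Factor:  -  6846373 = -2393^1*2861^1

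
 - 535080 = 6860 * ( - 78 ) 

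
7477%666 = 151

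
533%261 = 11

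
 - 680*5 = -3400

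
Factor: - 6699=-3^1*7^1*11^1 * 29^1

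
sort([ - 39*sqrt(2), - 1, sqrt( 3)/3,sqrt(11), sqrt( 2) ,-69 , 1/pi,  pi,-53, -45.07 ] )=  [ - 69,-39*sqrt(2),-53,-45.07, - 1,  1/pi, sqrt( 3) /3, sqrt( 2 ),pi , sqrt( 11)]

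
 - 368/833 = - 368/833 = - 0.44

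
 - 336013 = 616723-952736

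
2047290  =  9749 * 210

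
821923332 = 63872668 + 758050664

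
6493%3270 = 3223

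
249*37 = 9213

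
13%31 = 13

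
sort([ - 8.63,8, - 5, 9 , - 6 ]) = [-8.63,-6, - 5,  8,9 ]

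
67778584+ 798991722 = 866770306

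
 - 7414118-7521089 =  - 14935207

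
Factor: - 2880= - 2^6*3^2*5^1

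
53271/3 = 17757 = 17757.00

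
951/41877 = 317/13959 = 0.02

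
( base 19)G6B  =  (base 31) 64b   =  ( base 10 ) 5901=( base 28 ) 7el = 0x170d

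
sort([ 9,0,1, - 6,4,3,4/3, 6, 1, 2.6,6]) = [ - 6,0,1, 1, 4/3, 2.6,3,4, 6,6, 9]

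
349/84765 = 349/84765 = 0.00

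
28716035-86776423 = -58060388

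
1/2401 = 1/2401 =0.00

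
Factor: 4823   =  7^1*13^1*53^1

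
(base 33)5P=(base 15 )ca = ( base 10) 190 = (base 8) 276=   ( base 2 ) 10111110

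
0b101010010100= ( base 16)A94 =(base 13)1304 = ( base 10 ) 2708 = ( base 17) 965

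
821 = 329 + 492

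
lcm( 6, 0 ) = 0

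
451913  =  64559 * 7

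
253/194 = 253/194 = 1.30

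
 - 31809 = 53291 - 85100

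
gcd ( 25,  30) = 5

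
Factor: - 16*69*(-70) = 77280 = 2^5*3^1*5^1*7^1*23^1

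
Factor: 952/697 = 2^3 *7^1*41^( - 1 ) = 56/41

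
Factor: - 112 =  - 2^4*7^1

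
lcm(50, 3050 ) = 3050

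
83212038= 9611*8658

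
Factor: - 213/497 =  - 3^1*7^( - 1 ) = - 3/7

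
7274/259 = 7274/259 = 28.08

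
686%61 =15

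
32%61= 32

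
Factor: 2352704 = 2^6*36761^1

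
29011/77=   29011/77 = 376.77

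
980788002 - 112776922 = 868011080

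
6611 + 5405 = 12016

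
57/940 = 57/940 =0.06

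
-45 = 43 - 88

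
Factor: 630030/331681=2^1*3^1*5^1*7^ ( -3)*967^(-1)*21001^1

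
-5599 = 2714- 8313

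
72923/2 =36461  +  1/2  =  36461.50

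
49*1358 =66542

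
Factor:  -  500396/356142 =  - 250198/178071=- 2^1*3^( - 1 )*13^1*9623^1*59357^( - 1) 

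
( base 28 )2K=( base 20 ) 3g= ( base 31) 2e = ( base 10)76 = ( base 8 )114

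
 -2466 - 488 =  - 2954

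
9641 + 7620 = 17261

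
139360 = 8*17420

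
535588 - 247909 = 287679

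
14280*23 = 328440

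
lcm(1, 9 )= 9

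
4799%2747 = 2052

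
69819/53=1317 + 18/53 = 1317.34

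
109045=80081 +28964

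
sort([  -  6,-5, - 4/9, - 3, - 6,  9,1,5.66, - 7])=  [ - 7, - 6, - 6, - 5, - 3 , - 4/9,1,  5.66,9 ]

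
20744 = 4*5186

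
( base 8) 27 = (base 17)16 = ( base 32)N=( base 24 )N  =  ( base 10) 23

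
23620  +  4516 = 28136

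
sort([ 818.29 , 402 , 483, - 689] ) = [-689 , 402,483, 818.29]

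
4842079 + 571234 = 5413313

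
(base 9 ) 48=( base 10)44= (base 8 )54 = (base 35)19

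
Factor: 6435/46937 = 585/4267   =  3^2* 5^1*13^1*17^(- 1)*251^( - 1) 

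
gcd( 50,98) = 2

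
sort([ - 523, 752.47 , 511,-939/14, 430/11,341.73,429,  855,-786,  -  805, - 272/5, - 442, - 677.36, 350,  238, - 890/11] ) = [  -  805, - 786 ,-677.36, - 523, - 442,-890/11, - 939/14, - 272/5,  430/11,238, 341.73,  350, 429,511, 752.47,855 ] 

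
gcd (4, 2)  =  2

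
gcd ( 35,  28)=7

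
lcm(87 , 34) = 2958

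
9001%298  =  61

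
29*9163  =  265727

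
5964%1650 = 1014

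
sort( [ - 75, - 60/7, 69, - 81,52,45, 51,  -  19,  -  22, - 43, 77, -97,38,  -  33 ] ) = [  -  97, - 81, - 75,  -  43, - 33, - 22 ,- 19,-60/7,  38 , 45,51 , 52,69, 77 ]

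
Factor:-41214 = - 2^1 *3^1*6869^1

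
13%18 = 13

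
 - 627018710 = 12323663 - 639342373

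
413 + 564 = 977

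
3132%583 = 217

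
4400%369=341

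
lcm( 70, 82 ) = 2870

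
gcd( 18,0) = 18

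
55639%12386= 6095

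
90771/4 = 90771/4 = 22692.75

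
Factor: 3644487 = 3^3*7^1*11^1*1753^1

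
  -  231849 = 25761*( - 9) 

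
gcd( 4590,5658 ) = 6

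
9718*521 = 5063078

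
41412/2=20706 = 20706.00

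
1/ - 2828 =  - 1/2828 =- 0.00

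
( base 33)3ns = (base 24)70m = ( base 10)4054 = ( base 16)FD6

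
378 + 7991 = 8369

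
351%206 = 145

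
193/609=193/609 = 0.32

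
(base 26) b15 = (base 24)cn3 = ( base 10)7467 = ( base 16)1D2B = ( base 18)150F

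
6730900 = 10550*638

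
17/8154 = 17/8154 =0.00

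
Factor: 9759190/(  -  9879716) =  - 2^( - 1)*5^1*11^( - 1)*17^1*59^1*139^1*32077^ ( - 1 ) = - 697085/705694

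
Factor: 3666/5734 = 39/61 = 3^1*13^1*61^ ( - 1)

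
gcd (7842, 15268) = 2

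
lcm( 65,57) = 3705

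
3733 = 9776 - 6043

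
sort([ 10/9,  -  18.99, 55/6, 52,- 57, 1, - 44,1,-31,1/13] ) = [  -  57,-44,-31,-18.99, 1/13 , 1,1, 10/9, 55/6,52] 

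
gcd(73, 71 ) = 1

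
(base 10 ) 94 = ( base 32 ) 2u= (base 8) 136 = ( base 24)3m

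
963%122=109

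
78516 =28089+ 50427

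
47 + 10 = 57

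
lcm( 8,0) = 0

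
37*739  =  27343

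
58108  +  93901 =152009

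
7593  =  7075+518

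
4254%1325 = 279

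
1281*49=62769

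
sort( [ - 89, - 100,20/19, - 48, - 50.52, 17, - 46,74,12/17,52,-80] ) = [ - 100, - 89, - 80,  -  50.52,-48,-46, 12/17,20/19,17, 52,74]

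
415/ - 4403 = -1 + 3988/4403 = -0.09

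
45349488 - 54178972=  - 8829484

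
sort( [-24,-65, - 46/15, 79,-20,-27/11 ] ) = [-65,-24, -20,-46/15, - 27/11 , 79 ]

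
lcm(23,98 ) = 2254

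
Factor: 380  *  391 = 2^2*5^1*17^1*19^1*23^1 = 148580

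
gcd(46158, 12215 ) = 7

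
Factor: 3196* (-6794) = -21713624 = -2^3*17^1 * 43^1 * 47^1*79^1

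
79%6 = 1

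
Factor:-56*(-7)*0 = 0^1 = 0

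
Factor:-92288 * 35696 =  - 2^11* 7^1*23^1*97^1 * 103^1 = - 3294312448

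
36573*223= 8155779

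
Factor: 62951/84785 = 5^( - 1)*7^1*17^1*23^2 * 31^( - 1)*547^( - 1)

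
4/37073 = 4/37073 = 0.00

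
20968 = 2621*8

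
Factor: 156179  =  17^1*9187^1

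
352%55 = 22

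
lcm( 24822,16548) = 49644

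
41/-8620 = -41/8620 = - 0.00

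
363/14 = 363/14 = 25.93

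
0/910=0 = 0.00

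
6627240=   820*8082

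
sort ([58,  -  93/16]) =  [ - 93/16, 58]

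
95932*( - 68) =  - 6523376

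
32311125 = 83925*385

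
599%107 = 64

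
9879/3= 3293= 3293.00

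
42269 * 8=338152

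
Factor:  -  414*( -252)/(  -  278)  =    -  2^2*3^4*7^1*23^1*139^ (- 1 ) = - 52164/139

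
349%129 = 91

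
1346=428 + 918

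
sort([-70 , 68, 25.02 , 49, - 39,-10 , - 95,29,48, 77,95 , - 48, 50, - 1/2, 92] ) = [-95,-70,-48 ,-39,  -  10,-1/2 , 25.02,29,48, 49 , 50,68, 77, 92,95 ] 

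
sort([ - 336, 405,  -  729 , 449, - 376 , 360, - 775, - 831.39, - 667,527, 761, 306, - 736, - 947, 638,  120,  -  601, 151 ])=[ - 947, - 831.39, - 775, - 736, - 729, - 667, - 601, - 376,-336,120, 151,306 , 360,  405,449, 527, 638,761] 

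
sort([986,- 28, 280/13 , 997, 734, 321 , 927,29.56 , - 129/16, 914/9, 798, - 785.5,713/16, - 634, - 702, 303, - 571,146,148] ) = [ - 785.5, - 702, - 634, - 571,  -  28 ,- 129/16,280/13, 29.56,  713/16, 914/9, 146 , 148, 303,321 , 734,798,927, 986 , 997 ] 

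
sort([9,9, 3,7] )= [ 3, 7,9,9]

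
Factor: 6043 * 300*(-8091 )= - 14668173900  =  - 2^2*3^3*5^2*29^1*31^1* 6043^1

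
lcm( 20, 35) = 140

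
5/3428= 5/3428 = 0.00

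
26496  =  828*32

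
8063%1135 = 118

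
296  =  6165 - 5869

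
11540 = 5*2308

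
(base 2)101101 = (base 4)231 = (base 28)1H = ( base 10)45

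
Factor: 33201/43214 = 2^(-1 )* 3^2*7^1 * 41^( - 1)  =  63/82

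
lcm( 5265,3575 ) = 289575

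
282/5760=47/960 = 0.05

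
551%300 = 251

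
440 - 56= 384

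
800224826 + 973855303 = 1774080129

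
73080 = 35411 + 37669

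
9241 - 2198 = 7043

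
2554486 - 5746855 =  - 3192369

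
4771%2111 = 549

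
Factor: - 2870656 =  - 2^7*41^1 * 547^1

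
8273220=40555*204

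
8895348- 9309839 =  -414491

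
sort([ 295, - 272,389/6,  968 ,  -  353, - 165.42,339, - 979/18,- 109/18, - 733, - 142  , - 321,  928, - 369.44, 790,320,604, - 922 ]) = [ - 922, - 733, - 369.44, - 353, - 321,-272, - 165.42, - 142,- 979/18 ,- 109/18,389/6,295,  320,  339,604, 790,928,  968]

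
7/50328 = 7/50328 = 0.00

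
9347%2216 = 483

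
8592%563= 147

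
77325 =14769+62556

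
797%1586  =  797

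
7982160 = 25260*316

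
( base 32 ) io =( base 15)2A0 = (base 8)1130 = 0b1001011000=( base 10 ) 600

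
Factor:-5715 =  - 3^2*5^1 * 127^1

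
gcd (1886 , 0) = 1886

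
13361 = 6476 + 6885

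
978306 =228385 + 749921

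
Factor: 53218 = 2^1 * 11^1*41^1*59^1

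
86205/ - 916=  - 86205/916 = - 94.11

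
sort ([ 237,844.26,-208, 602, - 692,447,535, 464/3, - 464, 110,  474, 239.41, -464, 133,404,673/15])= [-692,-464, - 464, - 208,673/15, 110, 133, 464/3 , 237,239.41 , 404, 447,474, 535, 602,844.26] 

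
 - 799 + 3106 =2307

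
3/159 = 1/53 = 0.02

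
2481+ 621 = 3102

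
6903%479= 197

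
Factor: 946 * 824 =2^4  *11^1 * 43^1 * 103^1 = 779504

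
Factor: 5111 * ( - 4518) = -23091498 = -2^1*3^2*19^1*251^1*269^1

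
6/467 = 6/467 = 0.01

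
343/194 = 343/194 = 1.77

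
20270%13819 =6451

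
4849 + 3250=8099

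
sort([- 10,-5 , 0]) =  [-10,- 5 , 0]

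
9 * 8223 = 74007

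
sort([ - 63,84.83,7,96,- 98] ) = [-98, - 63,7 , 84.83,96] 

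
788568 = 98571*8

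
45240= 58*780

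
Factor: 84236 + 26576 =110812 = 2^2*13^1*2131^1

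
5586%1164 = 930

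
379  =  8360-7981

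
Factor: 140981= 17^1*8293^1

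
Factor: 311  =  311^1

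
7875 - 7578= 297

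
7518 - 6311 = 1207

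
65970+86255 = 152225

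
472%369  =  103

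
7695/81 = 95 = 95.00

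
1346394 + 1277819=2624213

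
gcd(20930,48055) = 35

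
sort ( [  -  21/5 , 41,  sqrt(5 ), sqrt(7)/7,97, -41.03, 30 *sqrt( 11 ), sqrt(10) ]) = [ - 41.03,-21/5, sqrt( 7 )/7,sqrt( 5),sqrt( 10 ),41, 97,30*sqrt(11 )]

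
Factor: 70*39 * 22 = 60060 = 2^2 * 3^1*5^1*7^1*11^1*13^1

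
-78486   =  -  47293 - 31193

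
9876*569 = 5619444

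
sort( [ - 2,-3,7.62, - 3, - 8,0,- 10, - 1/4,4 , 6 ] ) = [ - 10, - 8, -3, - 3, - 2, - 1/4, 0 , 4, 6, 7.62]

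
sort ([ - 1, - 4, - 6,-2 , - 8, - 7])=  [ - 8, - 7, - 6, - 4, - 2, - 1]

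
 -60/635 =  - 1 + 115/127 =- 0.09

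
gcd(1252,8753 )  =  1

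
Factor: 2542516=2^2*53^1*67^1*179^1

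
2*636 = 1272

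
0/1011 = 0  =  0.00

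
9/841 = 9/841= 0.01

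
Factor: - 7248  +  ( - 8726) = -2^1*7^2*163^1 = - 15974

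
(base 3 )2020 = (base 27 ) 26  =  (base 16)3c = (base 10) 60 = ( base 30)20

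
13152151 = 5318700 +7833451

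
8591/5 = 8591/5 = 1718.20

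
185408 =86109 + 99299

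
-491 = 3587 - 4078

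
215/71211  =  215/71211 = 0.00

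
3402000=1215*2800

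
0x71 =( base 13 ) 89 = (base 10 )113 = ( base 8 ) 161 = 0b1110001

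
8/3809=8/3809 = 0.00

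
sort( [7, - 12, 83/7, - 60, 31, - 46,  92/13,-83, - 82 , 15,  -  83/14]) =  [ - 83, - 82, - 60, - 46,-12, - 83/14, 7, 92/13, 83/7, 15, 31]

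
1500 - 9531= -8031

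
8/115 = 8/115 = 0.07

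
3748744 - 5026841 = -1278097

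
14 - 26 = -12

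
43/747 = 43/747 = 0.06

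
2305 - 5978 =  - 3673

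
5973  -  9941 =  - 3968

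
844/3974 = 422/1987 = 0.21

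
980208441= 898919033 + 81289408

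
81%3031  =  81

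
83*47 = 3901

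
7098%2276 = 270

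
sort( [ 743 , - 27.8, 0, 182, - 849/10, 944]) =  [ - 849/10, - 27.8, 0, 182,743, 944 ]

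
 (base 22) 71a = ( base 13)1731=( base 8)6534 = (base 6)23500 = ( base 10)3420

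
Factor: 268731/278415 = 111/115 = 3^1*5^( - 1 )*23^( - 1)*37^1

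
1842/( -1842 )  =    -  1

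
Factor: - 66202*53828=  -  2^3*79^1*419^1*13457^1 =-  3563521256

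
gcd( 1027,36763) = 1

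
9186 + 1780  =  10966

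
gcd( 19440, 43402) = 2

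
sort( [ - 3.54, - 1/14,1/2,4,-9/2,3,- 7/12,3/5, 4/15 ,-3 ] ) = [ - 9/2, - 3.54, - 3,- 7/12, - 1/14 , 4/15, 1/2,3/5,3 , 4]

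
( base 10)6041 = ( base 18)10bb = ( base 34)57N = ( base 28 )7jl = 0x1799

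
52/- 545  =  -1 + 493/545 = -  0.10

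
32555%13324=5907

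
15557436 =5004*3109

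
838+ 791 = 1629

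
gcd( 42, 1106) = 14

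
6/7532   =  3/3766 = 0.00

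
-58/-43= 1+15/43= 1.35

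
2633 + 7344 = 9977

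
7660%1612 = 1212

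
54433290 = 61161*890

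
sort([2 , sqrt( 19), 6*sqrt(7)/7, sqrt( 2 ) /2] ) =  [ sqrt ( 2)/2,2,6*sqrt ( 7 )/7,sqrt( 19)] 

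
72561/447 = 162 + 49/149 = 162.33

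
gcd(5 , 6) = 1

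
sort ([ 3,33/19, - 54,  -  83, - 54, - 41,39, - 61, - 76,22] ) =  [ - 83,- 76,-61,  -  54,-54, - 41,33/19,3,  22,  39 ]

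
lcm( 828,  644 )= 5796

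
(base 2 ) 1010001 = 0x51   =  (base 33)2f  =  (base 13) 63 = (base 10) 81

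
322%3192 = 322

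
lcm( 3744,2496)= 7488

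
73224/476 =18306/119 = 153.83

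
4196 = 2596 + 1600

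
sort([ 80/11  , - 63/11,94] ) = [-63/11,80/11, 94 ]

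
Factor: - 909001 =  - 373^1*2437^1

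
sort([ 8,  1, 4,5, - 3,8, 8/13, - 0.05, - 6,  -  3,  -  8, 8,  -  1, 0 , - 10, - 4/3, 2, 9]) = [ - 10, - 8, - 6, -3,  -  3, - 4/3, - 1,  -  0.05,0, 8/13 , 1, 2,4,  5, 8, 8,8, 9]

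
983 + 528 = 1511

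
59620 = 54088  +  5532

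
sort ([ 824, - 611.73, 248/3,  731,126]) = [-611.73, 248/3, 126,731, 824] 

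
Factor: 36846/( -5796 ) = -89/14=- 2^( - 1 )*7^( - 1)*89^1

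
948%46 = 28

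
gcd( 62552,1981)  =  7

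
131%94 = 37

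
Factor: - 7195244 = -2^2*7^1 * 313^1*821^1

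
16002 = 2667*6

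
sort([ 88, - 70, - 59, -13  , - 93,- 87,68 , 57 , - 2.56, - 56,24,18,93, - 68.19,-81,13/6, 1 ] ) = [ - 93, - 87, - 81, - 70 , - 68.19, - 59 , - 56,  -  13,  -  2.56,1, 13/6,18, 24, 57, 68 , 88, 93 ]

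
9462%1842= 252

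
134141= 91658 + 42483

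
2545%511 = 501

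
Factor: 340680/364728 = 85/91   =  5^1* 7^ ( - 1 ) * 13^( - 1) * 17^1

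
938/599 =938/599  =  1.57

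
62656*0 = 0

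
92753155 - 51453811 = 41299344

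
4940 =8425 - 3485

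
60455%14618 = 1983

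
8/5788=2/1447 = 0.00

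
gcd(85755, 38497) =1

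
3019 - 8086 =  - 5067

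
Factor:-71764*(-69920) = 5017738880 = 2^7* 5^1 * 7^1*11^1*19^1*23^1*233^1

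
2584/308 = 646/77  =  8.39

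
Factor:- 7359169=  -  1093^1*6733^1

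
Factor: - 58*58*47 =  - 158108 = - 2^2 * 29^2*47^1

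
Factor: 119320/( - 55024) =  - 2^(  -  1)*5^1*157^1*181^( - 1) = - 785/362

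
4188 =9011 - 4823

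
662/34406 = 331/17203 =0.02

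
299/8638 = 299/8638 = 0.03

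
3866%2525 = 1341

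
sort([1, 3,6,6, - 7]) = [ - 7,1, 3, 6,6]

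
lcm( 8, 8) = 8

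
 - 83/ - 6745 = 83/6745 = 0.01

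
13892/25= 555+17/25=555.68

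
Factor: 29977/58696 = 2^(  -  3)*11^ ( - 1 )*23^( - 1)*29^(-1 )*31^1  *967^1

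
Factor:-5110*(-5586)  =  2^2*3^1*5^1*7^3*19^1*73^1 = 28544460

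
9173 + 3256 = 12429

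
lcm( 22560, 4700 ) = 112800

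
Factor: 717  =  3^1* 239^1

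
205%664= 205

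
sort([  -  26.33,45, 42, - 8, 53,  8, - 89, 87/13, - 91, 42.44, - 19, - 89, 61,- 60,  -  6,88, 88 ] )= [-91,-89,- 89,-60, - 26.33,-19, - 8, - 6, 87/13 , 8 , 42, 42.44,45,53,61, 88,88]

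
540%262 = 16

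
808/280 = 2+31/35= 2.89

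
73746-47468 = 26278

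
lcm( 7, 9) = 63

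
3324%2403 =921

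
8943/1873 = 8943/1873 = 4.77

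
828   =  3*276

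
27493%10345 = 6803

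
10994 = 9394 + 1600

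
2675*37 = 98975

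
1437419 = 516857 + 920562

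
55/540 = 11/108 = 0.10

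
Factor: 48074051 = 307^1* 156593^1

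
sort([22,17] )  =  [17 , 22 ]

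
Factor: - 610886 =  - 2^1*31^1 * 59^1*167^1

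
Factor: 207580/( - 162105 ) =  - 2^2  *3^( - 1 )*97^1*101^( - 1 ) = - 388/303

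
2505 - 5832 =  - 3327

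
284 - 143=141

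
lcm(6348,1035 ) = 95220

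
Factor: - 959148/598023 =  -2^2*3^( - 2)*23^( -1 ) * 83^1 = - 332/207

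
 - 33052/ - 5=33052/5 = 6610.40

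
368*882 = 324576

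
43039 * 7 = 301273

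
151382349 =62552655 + 88829694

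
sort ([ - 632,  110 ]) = [ - 632,110 ]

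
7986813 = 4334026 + 3652787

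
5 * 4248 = 21240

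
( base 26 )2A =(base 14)46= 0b111110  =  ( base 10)62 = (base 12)52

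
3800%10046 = 3800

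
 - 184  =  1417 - 1601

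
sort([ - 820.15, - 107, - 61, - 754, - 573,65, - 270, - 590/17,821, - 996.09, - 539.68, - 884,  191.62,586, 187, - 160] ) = [ - 996.09, - 884, - 820.15, - 754, - 573, - 539.68,- 270, - 160, - 107, - 61 , - 590/17,65, 187,191.62,586,821] 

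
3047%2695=352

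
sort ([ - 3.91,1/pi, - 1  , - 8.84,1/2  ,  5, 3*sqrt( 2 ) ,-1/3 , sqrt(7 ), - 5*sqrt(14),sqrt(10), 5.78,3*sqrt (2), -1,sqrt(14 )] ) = [ - 5*sqrt ( 14),-8.84, - 3.91, - 1, - 1,-1/3,1/pi , 1/2,sqrt(7),  sqrt(10),sqrt(14), 3 * sqrt(2),3*sqrt( 2 ),5,5.78]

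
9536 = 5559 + 3977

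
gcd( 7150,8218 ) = 2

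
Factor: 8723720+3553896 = 12277616 = 2^4 * 13^1* 67^1 * 881^1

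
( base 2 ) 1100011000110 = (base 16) 18c6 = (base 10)6342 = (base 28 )82E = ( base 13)2b6b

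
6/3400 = 3/1700 = 0.00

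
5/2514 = 5/2514 = 0.00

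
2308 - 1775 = 533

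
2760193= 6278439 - 3518246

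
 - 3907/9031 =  - 1 + 5124/9031 = - 0.43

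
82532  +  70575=153107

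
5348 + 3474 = 8822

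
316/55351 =316/55351 = 0.01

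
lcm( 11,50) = 550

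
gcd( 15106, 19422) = 2158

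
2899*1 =2899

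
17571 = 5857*3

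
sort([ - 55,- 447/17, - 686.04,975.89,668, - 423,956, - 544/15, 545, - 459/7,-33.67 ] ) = [ - 686.04,  -  423  , - 459/7, - 55, - 544/15,-33.67, - 447/17, 545, 668,956, 975.89 ]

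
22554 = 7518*3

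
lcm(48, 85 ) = 4080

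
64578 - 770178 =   -  705600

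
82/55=82/55 = 1.49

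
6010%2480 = 1050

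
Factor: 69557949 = 3^2*311^1*24851^1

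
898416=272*3303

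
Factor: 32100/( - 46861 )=  -  2^2 * 3^1*5^2*107^1*46861^ (  -  1)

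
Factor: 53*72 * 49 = 186984 = 2^3*3^2 * 7^2 * 53^1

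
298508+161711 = 460219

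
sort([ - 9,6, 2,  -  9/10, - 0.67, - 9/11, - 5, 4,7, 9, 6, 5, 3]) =[ - 9, - 5,-9/10, - 9/11, - 0.67, 2, 3, 4,5,6,6, 7, 9]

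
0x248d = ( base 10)9357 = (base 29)b3j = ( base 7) 36165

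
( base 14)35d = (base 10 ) 671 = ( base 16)29f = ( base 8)1237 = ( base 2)1010011111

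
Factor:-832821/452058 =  - 277607/150686 = -  2^ ( -1)*11^1 * 59^( - 1 )*1277^ ( - 1)*25237^1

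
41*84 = 3444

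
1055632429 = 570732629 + 484899800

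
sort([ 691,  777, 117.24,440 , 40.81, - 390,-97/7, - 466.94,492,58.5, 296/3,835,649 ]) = [ - 466.94, - 390,-97/7, 40.81,58.5,296/3,117.24, 440,492,  649,  691, 777,835]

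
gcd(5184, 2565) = 27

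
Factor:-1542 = -2^1*3^1*257^1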